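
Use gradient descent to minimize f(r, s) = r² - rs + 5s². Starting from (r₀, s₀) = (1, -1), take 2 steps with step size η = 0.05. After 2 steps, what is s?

-0.1825

∇f = (2r - s, -r + 10s)
(r₁, s₁) = (1, -1) − 0.05·(3, -11) = (0.85, -0.45)
(r₂, s₂) = (0.85, -0.45) − 0.05·(2.15, -5.35) = (0.7425, -0.1825)
s = -0.1825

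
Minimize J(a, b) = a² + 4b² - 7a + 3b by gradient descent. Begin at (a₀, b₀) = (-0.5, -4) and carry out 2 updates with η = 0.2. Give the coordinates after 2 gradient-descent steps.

∇J = (2a - 7, 8b + 3)
Step 1: at (-0.5, -4), ∇J = (-8, -29) → (-0.5, -4) − 0.2·(-8, -29) = (1.1, 1.8)
Step 2: at (1.1, 1.8), ∇J = (-4.8, 17.4) → (1.1, 1.8) − 0.2·(-4.8, 17.4) = (2.06, -1.68)

(2.06, -1.68)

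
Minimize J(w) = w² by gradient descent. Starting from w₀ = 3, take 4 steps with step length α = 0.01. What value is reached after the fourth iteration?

J′(w) = 2w
Step 1: J′(3) = 6; w₁ = 3 − 0.01·6 = 2.94
Step 2: J′(2.94) = 5.88; w₂ = 2.94 − 0.01·5.88 = 2.8812
Step 3: J′(2.8812) = 5.7624; w₃ = 2.8812 − 0.01·5.7624 = 2.823576
Step 4: J′(2.823576) = 5.647152; w₄ = 2.823576 − 0.01·5.647152 = 2.76710448

2.76710448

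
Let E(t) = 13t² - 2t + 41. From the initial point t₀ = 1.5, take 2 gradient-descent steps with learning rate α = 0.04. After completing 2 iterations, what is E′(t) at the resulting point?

E′(t) = 26t - 2
Step 1: E′(1.5) = 37; t₁ = 1.5 − 0.04·37 = 0.02
Step 2: E′(0.02) = -1.48; t₂ = 0.02 − 0.04·(-1.48) = 0.0792
E′(t) at (0.0792) = 0.0592

0.0592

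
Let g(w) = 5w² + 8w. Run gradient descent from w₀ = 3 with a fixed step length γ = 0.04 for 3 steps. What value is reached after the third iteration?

g′(w) = 10w + 8
w₁ = 3 − 0.04·38 = 1.48
w₂ = 1.48 − 0.04·22.8 = 0.568
w₃ = 0.568 − 0.04·13.68 = 0.0208

0.0208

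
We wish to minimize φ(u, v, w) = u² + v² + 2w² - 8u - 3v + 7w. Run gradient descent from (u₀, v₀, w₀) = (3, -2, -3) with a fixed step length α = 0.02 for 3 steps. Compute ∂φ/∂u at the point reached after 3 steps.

-1.769472

∇φ = (2u - 8, 2v - 3, 4w + 7)
(u₁, v₁, w₁) = (3, -2, -3) − 0.02·(-2, -7, -5) = (3.04, -1.86, -2.9)
(u₂, v₂, w₂) = (3.04, -1.86, -2.9) − 0.02·(-1.92, -6.72, -4.6) = (3.0784, -1.7256, -2.808)
(u₃, v₃, w₃) = (3.0784, -1.7256, -2.808) − 0.02·(-1.8432, -6.4512, -4.232) = (3.115264, -1.596576, -2.72336)
∂φ/∂u at (3.115264, -1.596576, -2.72336) = -1.769472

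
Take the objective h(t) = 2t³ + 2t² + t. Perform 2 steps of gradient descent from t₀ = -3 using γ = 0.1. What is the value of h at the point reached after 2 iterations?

-94265.677977328

h′(t) = 6t² + 4t + 1
t₁ = -3 − 0.1·43 = -7.3
t₂ = -7.3 − 0.1·291.54 = -36.454
h(-36.454) = -94265.677977328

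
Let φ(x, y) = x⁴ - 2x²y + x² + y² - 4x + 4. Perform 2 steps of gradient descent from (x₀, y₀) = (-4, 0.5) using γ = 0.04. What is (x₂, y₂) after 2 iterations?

(-34.11328, 4.8776)

∇φ = (4x³ - 4xy + 2x - 4, -2x² + 2y)
(x₁, y₁) = (-4, 0.5) − 0.04·(-260, -31) = (6.4, 1.74)
(x₂, y₂) = (6.4, 1.74) − 0.04·(1012.832, -78.44) = (-34.11328, 4.8776)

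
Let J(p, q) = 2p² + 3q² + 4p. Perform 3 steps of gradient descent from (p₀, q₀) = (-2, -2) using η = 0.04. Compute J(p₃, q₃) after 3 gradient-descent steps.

∇J = (4p + 4, 6q)
(p₁, q₁) = (-2, -2) − 0.04·(-4, -12) = (-1.84, -1.52)
(p₂, q₂) = (-1.84, -1.52) − 0.04·(-3.36, -9.12) = (-1.7056, -1.1552)
(p₃, q₃) = (-1.7056, -1.1552) − 0.04·(-2.8224, -6.9312) = (-1.592704, -0.877952)
J(-1.592704, -0.877952) = 1.014995206144

1.014995206144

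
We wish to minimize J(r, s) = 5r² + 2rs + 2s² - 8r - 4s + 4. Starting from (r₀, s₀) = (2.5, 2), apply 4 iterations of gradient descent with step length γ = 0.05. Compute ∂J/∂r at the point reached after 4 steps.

∇J = (10r + 2s - 8, 2r + 4s - 4)
Step 1: at (2.5, 2), ∇J = (21, 9) → (2.5, 2) − 0.05·(21, 9) = (1.45, 1.55)
Step 2: at (1.45, 1.55), ∇J = (9.6, 5.1) → (1.45, 1.55) − 0.05·(9.6, 5.1) = (0.97, 1.295)
Step 3: at (0.97, 1.295), ∇J = (4.29, 3.12) → (0.97, 1.295) − 0.05·(4.29, 3.12) = (0.7555, 1.139)
Step 4: at (0.7555, 1.139), ∇J = (1.833, 2.067) → (0.7555, 1.139) − 0.05·(1.833, 2.067) = (0.66385, 1.03565)
∂J/∂r at (0.66385, 1.03565) = 0.7098

0.7098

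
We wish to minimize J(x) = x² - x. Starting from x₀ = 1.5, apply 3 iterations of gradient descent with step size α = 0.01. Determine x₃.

1.441192

J′(x) = 2x - 1
Step 1: J′(1.5) = 2; x₁ = 1.5 − 0.01·2 = 1.48
Step 2: J′(1.48) = 1.96; x₂ = 1.48 − 0.01·1.96 = 1.4604
Step 3: J′(1.4604) = 1.9208; x₃ = 1.4604 − 0.01·1.9208 = 1.441192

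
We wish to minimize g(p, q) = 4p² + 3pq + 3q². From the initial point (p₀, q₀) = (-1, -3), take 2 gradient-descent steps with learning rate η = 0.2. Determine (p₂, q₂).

(-2.16, -1.68)

∇g = (8p + 3q, 3p + 6q)
(p₁, q₁) = (-1, -3) − 0.2·(-17, -21) = (2.4, 1.2)
(p₂, q₂) = (2.4, 1.2) − 0.2·(22.8, 14.4) = (-2.16, -1.68)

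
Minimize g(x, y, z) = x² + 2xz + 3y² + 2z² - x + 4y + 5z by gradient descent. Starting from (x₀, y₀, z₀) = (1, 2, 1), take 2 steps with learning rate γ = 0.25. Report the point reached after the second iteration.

(1.25, 0, -1.375)

∇g = (2x + 2z - 1, 6y + 4, 2x + 4z + 5)
(x₁, y₁, z₁) = (1, 2, 1) − 0.25·(3, 16, 11) = (0.25, -2, -1.75)
(x₂, y₂, z₂) = (0.25, -2, -1.75) − 0.25·(-4, -8, -1.5) = (1.25, 0, -1.375)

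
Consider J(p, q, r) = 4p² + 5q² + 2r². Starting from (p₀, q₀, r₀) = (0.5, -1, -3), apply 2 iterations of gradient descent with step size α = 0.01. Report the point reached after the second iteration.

∇J = (8p, 10q, 4r)
(p₁, q₁, r₁) = (0.5, -1, -3) − 0.01·(4, -10, -12) = (0.46, -0.9, -2.88)
(p₂, q₂, r₂) = (0.46, -0.9, -2.88) − 0.01·(3.68, -9, -11.52) = (0.4232, -0.81, -2.7648)

(0.4232, -0.81, -2.7648)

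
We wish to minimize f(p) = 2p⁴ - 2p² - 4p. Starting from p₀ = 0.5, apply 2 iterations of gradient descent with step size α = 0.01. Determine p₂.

f′(p) = 8p³ - 4p - 4
p₁ = 0.5 − 0.01·(-5) = 0.55
p₂ = 0.55 − 0.01·(-4.869) = 0.59869

0.59869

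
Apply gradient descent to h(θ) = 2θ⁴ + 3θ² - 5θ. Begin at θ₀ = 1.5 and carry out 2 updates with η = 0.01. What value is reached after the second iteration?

h′(θ) = 8θ³ + 6θ - 5
Step 1: h′(1.5) = 31; θ₁ = 1.5 − 0.01·31 = 1.19
Step 2: h′(1.19) = 15.621272; θ₂ = 1.19 − 0.01·15.621272 = 1.03378728

1.03378728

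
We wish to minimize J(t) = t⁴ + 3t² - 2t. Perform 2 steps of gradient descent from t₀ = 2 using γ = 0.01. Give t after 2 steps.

J′(t) = 4t³ + 6t - 2
t₁ = 2 − 0.01·42 = 1.58
t₂ = 1.58 − 0.01·23.257248 = 1.34742752

1.34742752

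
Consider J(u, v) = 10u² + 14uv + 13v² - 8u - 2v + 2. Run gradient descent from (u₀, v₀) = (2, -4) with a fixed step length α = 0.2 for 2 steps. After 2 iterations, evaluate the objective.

∇J = (20u + 14v - 8, 14u + 26v - 2)
(u₁, v₁) = (2, -4) − 0.2·(-24, -78) = (6.8, 11.6)
(u₂, v₂) = (6.8, 11.6) − 0.2·(290.4, 394.8) = (-51.28, -67.36)
J(-51.28, -67.36) = 134188.24

134188.24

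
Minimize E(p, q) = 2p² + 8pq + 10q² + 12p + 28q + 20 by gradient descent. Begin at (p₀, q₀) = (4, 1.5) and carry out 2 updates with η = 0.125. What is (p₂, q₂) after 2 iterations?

(7.75, 12.125)

∇E = (4p + 8q + 12, 8p + 20q + 28)
(p₁, q₁) = (4, 1.5) − 0.125·(40, 90) = (-1, -9.75)
(p₂, q₂) = (-1, -9.75) − 0.125·(-70, -175) = (7.75, 12.125)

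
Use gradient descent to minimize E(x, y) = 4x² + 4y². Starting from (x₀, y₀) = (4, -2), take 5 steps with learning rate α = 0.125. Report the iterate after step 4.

(0, 0)

∇E = (8x, 8y)
(x₁, y₁) = (4, -2) − 0.125·(32, -16) = (0, 0)
(x₂, y₂) = (0, 0) − 0.125·(0, 0) = (0, 0)
(x₃, y₃) = (0, 0) − 0.125·(0, 0) = (0, 0)
(x₄, y₄) = (0, 0) − 0.125·(0, 0) = (0, 0)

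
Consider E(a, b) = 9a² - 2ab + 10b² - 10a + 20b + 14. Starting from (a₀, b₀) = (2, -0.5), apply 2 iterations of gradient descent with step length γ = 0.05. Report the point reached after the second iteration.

(0.485, -0.935)

∇E = (18a - 2b - 10, -2a + 20b + 20)
Step 1: at (2, -0.5), ∇E = (27, 6) → (2, -0.5) − 0.05·(27, 6) = (0.65, -0.8)
Step 2: at (0.65, -0.8), ∇E = (3.3, 2.7) → (0.65, -0.8) − 0.05·(3.3, 2.7) = (0.485, -0.935)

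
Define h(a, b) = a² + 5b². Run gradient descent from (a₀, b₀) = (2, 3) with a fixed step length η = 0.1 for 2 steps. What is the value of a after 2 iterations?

1.28

∇h = (2a, 10b)
Step 1: at (2, 3), ∇h = (4, 30) → (2, 3) − 0.1·(4, 30) = (1.6, 0)
Step 2: at (1.6, 0), ∇h = (3.2, 0) → (1.6, 0) − 0.1·(3.2, 0) = (1.28, 0)
a = 1.28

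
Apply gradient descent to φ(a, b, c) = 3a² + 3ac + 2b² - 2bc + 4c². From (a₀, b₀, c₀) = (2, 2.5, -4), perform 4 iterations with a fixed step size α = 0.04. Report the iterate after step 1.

∇φ = (6a + 3c, 4b - 2c, 3a - 2b + 8c)
Step 1: at (2, 2.5, -4), ∇φ = (0, 18, -31) → (2, 2.5, -4) − 0.04·(0, 18, -31) = (2, 1.78, -2.76)

(2, 1.78, -2.76)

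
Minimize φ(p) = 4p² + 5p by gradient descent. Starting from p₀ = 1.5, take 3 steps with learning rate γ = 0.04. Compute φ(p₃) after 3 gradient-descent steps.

φ′(p) = 8p + 5
p₁ = 1.5 − 0.04·17 = 0.82
p₂ = 0.82 − 0.04·11.56 = 0.3576
p₃ = 0.3576 − 0.04·7.8608 = 0.043168
φ(0.043168) = 0.223293904896

0.223293904896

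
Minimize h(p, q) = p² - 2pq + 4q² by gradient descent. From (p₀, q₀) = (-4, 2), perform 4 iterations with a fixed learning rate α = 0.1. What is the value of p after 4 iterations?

-1.7056

∇h = (2p - 2q, -2p + 8q)
Step 1: at (-4, 2), ∇h = (-12, 24) → (-4, 2) − 0.1·(-12, 24) = (-2.8, -0.4)
Step 2: at (-2.8, -0.4), ∇h = (-4.8, 2.4) → (-2.8, -0.4) − 0.1·(-4.8, 2.4) = (-2.32, -0.64)
Step 3: at (-2.32, -0.64), ∇h = (-3.36, -0.48) → (-2.32, -0.64) − 0.1·(-3.36, -0.48) = (-1.984, -0.592)
Step 4: at (-1.984, -0.592), ∇h = (-2.784, -0.768) → (-1.984, -0.592) − 0.1·(-2.784, -0.768) = (-1.7056, -0.5152)
p = -1.7056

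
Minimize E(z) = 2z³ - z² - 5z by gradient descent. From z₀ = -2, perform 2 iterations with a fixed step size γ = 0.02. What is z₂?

E′(z) = 6z² - 2z - 5
Step 1: E′(-2) = 23; z₁ = -2 − 0.02·23 = -2.46
Step 2: E′(-2.46) = 36.2296; z₂ = -2.46 − 0.02·36.2296 = -3.184592

-3.184592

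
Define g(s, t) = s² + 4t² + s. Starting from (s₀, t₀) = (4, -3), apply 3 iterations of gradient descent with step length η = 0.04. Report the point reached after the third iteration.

∇g = (2s + 1, 8t)
Step 1: at (4, -3), ∇g = (9, -24) → (4, -3) − 0.04·(9, -24) = (3.64, -2.04)
Step 2: at (3.64, -2.04), ∇g = (8.28, -16.32) → (3.64, -2.04) − 0.04·(8.28, -16.32) = (3.3088, -1.3872)
Step 3: at (3.3088, -1.3872), ∇g = (7.6176, -11.0976) → (3.3088, -1.3872) − 0.04·(7.6176, -11.0976) = (3.004096, -0.943296)

(3.004096, -0.943296)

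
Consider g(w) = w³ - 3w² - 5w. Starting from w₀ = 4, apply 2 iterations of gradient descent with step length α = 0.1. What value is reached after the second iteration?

g′(w) = 3w² - 6w - 5
w₁ = 4 − 0.1·19 = 2.1
w₂ = 2.1 − 0.1·(-4.37) = 2.537

2.537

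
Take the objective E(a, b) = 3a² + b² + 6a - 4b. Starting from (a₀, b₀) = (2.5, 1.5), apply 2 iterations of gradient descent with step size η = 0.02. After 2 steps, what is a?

1.7104

∇E = (6a + 6, 2b - 4)
Step 1: at (2.5, 1.5), ∇E = (21, -1) → (2.5, 1.5) − 0.02·(21, -1) = (2.08, 1.52)
Step 2: at (2.08, 1.52), ∇E = (18.48, -0.96) → (2.08, 1.52) − 0.02·(18.48, -0.96) = (1.7104, 1.5392)
a = 1.7104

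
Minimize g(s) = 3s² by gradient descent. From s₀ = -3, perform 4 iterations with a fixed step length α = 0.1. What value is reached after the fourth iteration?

g′(s) = 6s
s₁ = -3 − 0.1·(-18) = -1.2
s₂ = -1.2 − 0.1·(-7.2) = -0.48
s₃ = -0.48 − 0.1·(-2.88) = -0.192
s₄ = -0.192 − 0.1·(-1.152) = -0.0768

-0.0768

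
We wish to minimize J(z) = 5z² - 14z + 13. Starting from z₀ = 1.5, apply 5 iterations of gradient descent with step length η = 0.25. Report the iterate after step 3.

J′(z) = 10z - 14
z₁ = 1.5 − 0.25·1 = 1.25
z₂ = 1.25 − 0.25·(-1.5) = 1.625
z₃ = 1.625 − 0.25·2.25 = 1.0625

1.0625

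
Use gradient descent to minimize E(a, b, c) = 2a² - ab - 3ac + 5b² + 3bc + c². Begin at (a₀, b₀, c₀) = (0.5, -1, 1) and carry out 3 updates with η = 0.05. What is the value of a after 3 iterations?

0.584375

∇E = (4a - b - 3c, -a + 10b + 3c, -3a + 3b + 2c)
Step 1: at (0.5, -1, 1), ∇E = (0, -7.5, -2.5) → (0.5, -1, 1) − 0.05·(0, -7.5, -2.5) = (0.5, -0.625, 1.125)
Step 2: at (0.5, -0.625, 1.125), ∇E = (-0.75, -3.375, -1.125) → (0.5, -0.625, 1.125) − 0.05·(-0.75, -3.375, -1.125) = (0.5375, -0.45625, 1.18125)
Step 3: at (0.5375, -0.45625, 1.18125), ∇E = (-0.9375, -1.55625, -0.61875) → (0.5375, -0.45625, 1.18125) − 0.05·(-0.9375, -1.55625, -0.61875) = (0.584375, -0.3784375, 1.2121875)
a = 0.584375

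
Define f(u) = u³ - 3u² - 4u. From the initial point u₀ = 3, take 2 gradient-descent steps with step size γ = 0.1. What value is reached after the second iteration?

f′(u) = 3u² - 6u - 4
u₁ = 3 − 0.1·5 = 2.5
u₂ = 2.5 − 0.1·(-0.25) = 2.525

2.525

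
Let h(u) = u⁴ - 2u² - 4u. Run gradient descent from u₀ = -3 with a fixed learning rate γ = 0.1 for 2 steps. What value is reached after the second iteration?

-127

h′(u) = 4u³ - 4u - 4
Step 1: h′(-3) = -100; u₁ = -3 − 0.1·(-100) = 7
Step 2: h′(7) = 1340; u₂ = 7 − 0.1·1340 = -127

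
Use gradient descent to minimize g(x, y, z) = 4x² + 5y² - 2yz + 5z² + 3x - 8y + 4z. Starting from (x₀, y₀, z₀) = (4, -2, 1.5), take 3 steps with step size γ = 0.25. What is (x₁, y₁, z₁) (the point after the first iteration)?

∇g = (8x + 3, 10y - 2z - 8, -2y + 10z + 4)
(x₁, y₁, z₁) = (4, -2, 1.5) − 0.25·(35, -31, 23) = (-4.75, 5.75, -4.25)

(-4.75, 5.75, -4.25)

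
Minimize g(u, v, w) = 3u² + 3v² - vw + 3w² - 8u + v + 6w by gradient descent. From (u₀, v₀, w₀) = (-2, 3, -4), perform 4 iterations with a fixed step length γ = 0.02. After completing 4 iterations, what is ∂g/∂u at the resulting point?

∇g = (6u - 8, 6v - w + 1, -v + 6w + 6)
(u₁, v₁, w₁) = (-2, 3, -4) − 0.02·(-20, 23, -21) = (-1.6, 2.54, -3.58)
(u₂, v₂, w₂) = (-1.6, 2.54, -3.58) − 0.02·(-17.6, 19.82, -18.02) = (-1.248, 2.1436, -3.2196)
(u₃, v₃, w₃) = (-1.248, 2.1436, -3.2196) − 0.02·(-15.488, 17.0812, -15.4612) = (-0.93824, 1.801976, -2.910376)
(u₄, v₄, w₄) = (-0.93824, 1.801976, -2.910376) − 0.02·(-13.62944, 14.722232, -13.264232) = (-0.6656512, 1.50753136, -2.64509136)
∂g/∂u at (-0.6656512, 1.50753136, -2.64509136) = -11.9939072

-11.9939072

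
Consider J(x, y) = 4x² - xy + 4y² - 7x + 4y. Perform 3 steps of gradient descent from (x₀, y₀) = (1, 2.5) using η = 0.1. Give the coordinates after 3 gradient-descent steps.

∇J = (8x - y - 7, -x + 8y + 4)
(x₁, y₁) = (1, 2.5) − 0.1·(-1.5, 23) = (1.15, 0.2)
(x₂, y₂) = (1.15, 0.2) − 0.1·(2, 4.45) = (0.95, -0.245)
(x₃, y₃) = (0.95, -0.245) − 0.1·(0.845, 1.09) = (0.8655, -0.354)

(0.8655, -0.354)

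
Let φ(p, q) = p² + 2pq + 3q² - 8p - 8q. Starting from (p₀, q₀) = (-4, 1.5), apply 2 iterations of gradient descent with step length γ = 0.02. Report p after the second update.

∇φ = (2p + 2q - 8, 2p + 6q - 8)
Step 1: at (-4, 1.5), ∇φ = (-13, -7) → (-4, 1.5) − 0.02·(-13, -7) = (-3.74, 1.64)
Step 2: at (-3.74, 1.64), ∇φ = (-12.2, -5.64) → (-3.74, 1.64) − 0.02·(-12.2, -5.64) = (-3.496, 1.7528)
p = -3.496

-3.496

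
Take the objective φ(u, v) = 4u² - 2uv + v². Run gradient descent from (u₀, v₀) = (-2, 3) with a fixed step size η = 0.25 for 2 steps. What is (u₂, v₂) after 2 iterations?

(-3.25, 2)

∇φ = (8u - 2v, -2u + 2v)
Step 1: at (-2, 3), ∇φ = (-22, 10) → (-2, 3) − 0.25·(-22, 10) = (3.5, 0.5)
Step 2: at (3.5, 0.5), ∇φ = (27, -6) → (3.5, 0.5) − 0.25·(27, -6) = (-3.25, 2)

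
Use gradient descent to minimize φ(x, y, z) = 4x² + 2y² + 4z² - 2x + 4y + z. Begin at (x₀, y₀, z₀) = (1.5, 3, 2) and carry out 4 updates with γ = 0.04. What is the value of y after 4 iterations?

0.99148544

∇φ = (8x - 2, 4y + 4, 8z + 1)
(x₁, y₁, z₁) = (1.5, 3, 2) − 0.04·(10, 16, 17) = (1.1, 2.36, 1.32)
(x₂, y₂, z₂) = (1.1, 2.36, 1.32) − 0.04·(6.8, 13.44, 11.56) = (0.828, 1.8224, 0.8576)
(x₃, y₃, z₃) = (0.828, 1.8224, 0.8576) − 0.04·(4.624, 11.2896, 7.8608) = (0.64304, 1.370816, 0.543168)
(x₄, y₄, z₄) = (0.64304, 1.370816, 0.543168) − 0.04·(3.14432, 9.483264, 5.345344) = (0.5172672, 0.99148544, 0.32935424)
y = 0.99148544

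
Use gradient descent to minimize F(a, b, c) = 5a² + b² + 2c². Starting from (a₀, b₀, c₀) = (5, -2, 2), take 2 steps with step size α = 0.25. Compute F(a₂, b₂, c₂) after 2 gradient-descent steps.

∇F = (10a, 2b, 4c)
(a₁, b₁, c₁) = (5, -2, 2) − 0.25·(50, -4, 8) = (-7.5, -1, 0)
(a₂, b₂, c₂) = (-7.5, -1, 0) − 0.25·(-75, -2, 0) = (11.25, -0.5, 0)
F(11.25, -0.5, 0) = 633.0625

633.0625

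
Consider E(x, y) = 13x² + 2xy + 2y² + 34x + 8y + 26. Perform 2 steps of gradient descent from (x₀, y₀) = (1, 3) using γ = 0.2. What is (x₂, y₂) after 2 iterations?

(45, 3)

∇E = (26x + 2y + 34, 2x + 4y + 8)
(x₁, y₁) = (1, 3) − 0.2·(66, 22) = (-12.2, -1.4)
(x₂, y₂) = (-12.2, -1.4) − 0.2·(-286, -22) = (45, 3)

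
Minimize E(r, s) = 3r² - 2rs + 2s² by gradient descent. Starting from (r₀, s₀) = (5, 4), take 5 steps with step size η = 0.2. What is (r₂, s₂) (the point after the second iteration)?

(1, 0.8)

∇E = (6r - 2s, -2r + 4s)
Step 1: at (5, 4), ∇E = (22, 6) → (5, 4) − 0.2·(22, 6) = (0.6, 2.8)
Step 2: at (0.6, 2.8), ∇E = (-2, 10) → (0.6, 2.8) − 0.2·(-2, 10) = (1, 0.8)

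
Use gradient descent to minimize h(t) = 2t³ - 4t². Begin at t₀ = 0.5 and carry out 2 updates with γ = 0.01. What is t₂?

h′(t) = 6t² - 8t
Step 1: h′(0.5) = -2.5; t₁ = 0.5 − 0.01·(-2.5) = 0.525
Step 2: h′(0.525) = -2.54625; t₂ = 0.525 − 0.01·(-2.54625) = 0.5504625

0.5504625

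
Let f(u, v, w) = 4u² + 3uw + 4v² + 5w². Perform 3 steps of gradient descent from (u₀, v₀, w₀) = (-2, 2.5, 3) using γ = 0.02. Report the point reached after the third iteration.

∇f = (8u + 3w, 8v, 3u + 10w)
Step 1: at (-2, 2.5, 3), ∇f = (-7, 20, 24) → (-2, 2.5, 3) − 0.02·(-7, 20, 24) = (-1.86, 2.1, 2.52)
Step 2: at (-1.86, 2.1, 2.52), ∇f = (-7.32, 16.8, 19.62) → (-1.86, 2.1, 2.52) − 0.02·(-7.32, 16.8, 19.62) = (-1.7136, 1.764, 2.1276)
Step 3: at (-1.7136, 1.764, 2.1276), ∇f = (-7.326, 14.112, 16.1352) → (-1.7136, 1.764, 2.1276) − 0.02·(-7.326, 14.112, 16.1352) = (-1.56708, 1.48176, 1.804896)

(-1.56708, 1.48176, 1.804896)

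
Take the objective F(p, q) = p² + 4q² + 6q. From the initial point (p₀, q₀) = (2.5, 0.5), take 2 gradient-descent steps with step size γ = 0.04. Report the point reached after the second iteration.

∇F = (2p, 8q + 6)
Step 1: at (2.5, 0.5), ∇F = (5, 10) → (2.5, 0.5) − 0.04·(5, 10) = (2.3, 0.1)
Step 2: at (2.3, 0.1), ∇F = (4.6, 6.8) → (2.3, 0.1) − 0.04·(4.6, 6.8) = (2.116, -0.172)

(2.116, -0.172)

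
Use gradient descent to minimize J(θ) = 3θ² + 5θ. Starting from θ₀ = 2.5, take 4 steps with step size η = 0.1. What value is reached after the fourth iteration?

-0.748

J′(θ) = 6θ + 5
θ₁ = 2.5 − 0.1·20 = 0.5
θ₂ = 0.5 − 0.1·8 = -0.3
θ₃ = -0.3 − 0.1·3.2 = -0.62
θ₄ = -0.62 − 0.1·1.28 = -0.748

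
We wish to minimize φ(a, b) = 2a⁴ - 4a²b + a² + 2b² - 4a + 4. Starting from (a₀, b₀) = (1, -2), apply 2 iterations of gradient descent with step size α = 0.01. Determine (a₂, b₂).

(0.64912384, -1.780464)

∇φ = (8a³ - 8ab + 2a - 4, -4a² + 4b)
(a₁, b₁) = (1, -2) − 0.01·(22, -12) = (0.78, -1.88)
(a₂, b₂) = (0.78, -1.88) − 0.01·(13.087616, -9.9536) = (0.64912384, -1.780464)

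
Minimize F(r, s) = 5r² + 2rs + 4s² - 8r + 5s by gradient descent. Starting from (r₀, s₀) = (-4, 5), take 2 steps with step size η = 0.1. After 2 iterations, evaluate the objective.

-3.918

∇F = (10r + 2s - 8, 2r + 8s + 5)
Step 1: at (-4, 5), ∇F = (-38, 37) → (-4, 5) − 0.1·(-38, 37) = (-0.2, 1.3)
Step 2: at (-0.2, 1.3), ∇F = (-7.4, 15) → (-0.2, 1.3) − 0.1·(-7.4, 15) = (0.54, -0.2)
F(0.54, -0.2) = -3.918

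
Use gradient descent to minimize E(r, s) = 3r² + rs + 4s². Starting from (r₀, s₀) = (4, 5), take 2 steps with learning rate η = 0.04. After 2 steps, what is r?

2.0288

∇E = (6r + s, r + 8s)
Step 1: at (4, 5), ∇E = (29, 44) → (4, 5) − 0.04·(29, 44) = (2.84, 3.24)
Step 2: at (2.84, 3.24), ∇E = (20.28, 28.76) → (2.84, 3.24) − 0.04·(20.28, 28.76) = (2.0288, 2.0896)
r = 2.0288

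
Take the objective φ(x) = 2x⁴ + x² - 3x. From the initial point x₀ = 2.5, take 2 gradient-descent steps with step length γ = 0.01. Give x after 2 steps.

1.08653064

φ′(x) = 8x³ + 2x - 3
Step 1: φ′(2.5) = 127; x₁ = 2.5 − 0.01·127 = 1.23
Step 2: φ′(1.23) = 14.346936; x₂ = 1.23 − 0.01·14.346936 = 1.08653064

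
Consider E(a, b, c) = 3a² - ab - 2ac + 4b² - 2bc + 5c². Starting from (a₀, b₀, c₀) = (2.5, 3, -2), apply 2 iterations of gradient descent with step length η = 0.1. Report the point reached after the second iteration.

∇E = (6a - b - 2c, -a + 8b - 2c, -2a - 2b + 10c)
(a₁, b₁, c₁) = (2.5, 3, -2) − 0.1·(16, 25.5, -31) = (0.9, 0.45, 1.1)
(a₂, b₂, c₂) = (0.9, 0.45, 1.1) − 0.1·(2.75, 0.5, 8.3) = (0.625, 0.4, 0.27)

(0.625, 0.4, 0.27)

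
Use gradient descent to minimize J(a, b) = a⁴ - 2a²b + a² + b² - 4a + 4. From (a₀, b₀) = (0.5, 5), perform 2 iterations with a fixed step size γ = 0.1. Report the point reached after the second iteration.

(2.49125, 3.8525)

∇J = (4a³ - 4ab + 2a - 4, -2a² + 2b)
(a₁, b₁) = (0.5, 5) − 0.1·(-12.5, 9.5) = (1.75, 4.05)
(a₂, b₂) = (1.75, 4.05) − 0.1·(-7.4125, 1.975) = (2.49125, 3.8525)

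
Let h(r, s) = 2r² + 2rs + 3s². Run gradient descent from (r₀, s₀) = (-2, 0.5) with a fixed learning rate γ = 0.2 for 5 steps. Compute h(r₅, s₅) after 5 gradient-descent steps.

0.00216

∇h = (4r + 2s, 2r + 6s)
Step 1: at (-2, 0.5), ∇h = (-7, -1) → (-2, 0.5) − 0.2·(-7, -1) = (-0.6, 0.7)
Step 2: at (-0.6, 0.7), ∇h = (-1, 3) → (-0.6, 0.7) − 0.2·(-1, 3) = (-0.4, 0.1)
Step 3: at (-0.4, 0.1), ∇h = (-1.4, -0.2) → (-0.4, 0.1) − 0.2·(-1.4, -0.2) = (-0.12, 0.14)
Step 4: at (-0.12, 0.14), ∇h = (-0.2, 0.6) → (-0.12, 0.14) − 0.2·(-0.2, 0.6) = (-0.08, 0.02)
Step 5: at (-0.08, 0.02), ∇h = (-0.28, -0.04) → (-0.08, 0.02) − 0.2·(-0.28, -0.04) = (-0.024, 0.028)
h(-0.024, 0.028) = 0.00216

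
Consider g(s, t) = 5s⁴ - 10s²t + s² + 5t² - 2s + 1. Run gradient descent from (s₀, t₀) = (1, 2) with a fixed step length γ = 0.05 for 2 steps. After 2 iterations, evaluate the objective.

252.108

∇g = (20s³ - 20st + 2s - 2, -10s² + 10t)
Step 1: at (1, 2), ∇g = (-20, 10) → (1, 2) − 0.05·(-20, 10) = (2, 1.5)
Step 2: at (2, 1.5), ∇g = (102, -25) → (2, 1.5) − 0.05·(102, -25) = (-3.1, 2.75)
g(-3.1, 2.75) = 252.108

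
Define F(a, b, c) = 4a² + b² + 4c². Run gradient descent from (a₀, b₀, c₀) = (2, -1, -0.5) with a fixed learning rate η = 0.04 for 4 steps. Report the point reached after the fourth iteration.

∇F = (8a, 2b, 8c)
(a₁, b₁, c₁) = (2, -1, -0.5) − 0.04·(16, -2, -4) = (1.36, -0.92, -0.34)
(a₂, b₂, c₂) = (1.36, -0.92, -0.34) − 0.04·(10.88, -1.84, -2.72) = (0.9248, -0.8464, -0.2312)
(a₃, b₃, c₃) = (0.9248, -0.8464, -0.2312) − 0.04·(7.3984, -1.6928, -1.8496) = (0.628864, -0.778688, -0.157216)
(a₄, b₄, c₄) = (0.628864, -0.778688, -0.157216) − 0.04·(5.030912, -1.557376, -1.257728) = (0.42762752, -0.71639296, -0.10690688)

(0.42762752, -0.71639296, -0.10690688)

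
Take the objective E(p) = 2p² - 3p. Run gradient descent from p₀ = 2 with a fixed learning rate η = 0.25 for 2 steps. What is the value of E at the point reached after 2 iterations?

-1.125

E′(p) = 4p - 3
Step 1: E′(2) = 5; p₁ = 2 − 0.25·5 = 0.75
Step 2: E′(0.75) = 0; p₂ = 0.75 − 0.25·0 = 0.75
E(0.75) = -1.125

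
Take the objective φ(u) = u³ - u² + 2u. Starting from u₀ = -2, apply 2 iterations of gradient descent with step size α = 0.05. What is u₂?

φ′(u) = 3u² - 2u + 2
u₁ = -2 − 0.05·18 = -2.9
u₂ = -2.9 − 0.05·33.03 = -4.5515

-4.5515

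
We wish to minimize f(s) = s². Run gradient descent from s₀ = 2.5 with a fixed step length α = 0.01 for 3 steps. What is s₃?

f′(s) = 2s
Step 1: f′(2.5) = 5; s₁ = 2.5 − 0.01·5 = 2.45
Step 2: f′(2.45) = 4.9; s₂ = 2.45 − 0.01·4.9 = 2.401
Step 3: f′(2.401) = 4.802; s₃ = 2.401 − 0.01·4.802 = 2.35298

2.35298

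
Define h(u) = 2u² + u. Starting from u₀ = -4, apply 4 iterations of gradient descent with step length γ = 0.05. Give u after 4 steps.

h′(u) = 4u + 1
u₁ = -4 − 0.05·(-15) = -3.25
u₂ = -3.25 − 0.05·(-12) = -2.65
u₃ = -2.65 − 0.05·(-9.6) = -2.17
u₄ = -2.17 − 0.05·(-7.68) = -1.786

-1.786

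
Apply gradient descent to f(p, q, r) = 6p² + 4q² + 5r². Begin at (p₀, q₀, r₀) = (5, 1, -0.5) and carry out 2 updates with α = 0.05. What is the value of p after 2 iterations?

0.8

∇f = (12p, 8q, 10r)
Step 1: at (5, 1, -0.5), ∇f = (60, 8, -5) → (5, 1, -0.5) − 0.05·(60, 8, -5) = (2, 0.6, -0.25)
Step 2: at (2, 0.6, -0.25), ∇f = (24, 4.8, -2.5) → (2, 0.6, -0.25) − 0.05·(24, 4.8, -2.5) = (0.8, 0.36, -0.125)
p = 0.8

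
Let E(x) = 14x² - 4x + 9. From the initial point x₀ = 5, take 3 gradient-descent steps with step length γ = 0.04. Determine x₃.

0.134464

E′(x) = 28x - 4
x₁ = 5 − 0.04·136 = -0.44
x₂ = -0.44 − 0.04·(-16.32) = 0.2128
x₃ = 0.2128 − 0.04·1.9584 = 0.134464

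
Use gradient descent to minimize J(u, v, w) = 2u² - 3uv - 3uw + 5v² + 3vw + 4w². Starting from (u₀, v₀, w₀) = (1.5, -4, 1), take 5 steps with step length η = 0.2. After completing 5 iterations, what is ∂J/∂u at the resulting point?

∇J = (4u - 3v - 3w, -3u + 10v + 3w, -3u + 3v + 8w)
Step 1: at (1.5, -4, 1), ∇J = (15, -41.5, -8.5) → (1.5, -4, 1) − 0.2·(15, -41.5, -8.5) = (-1.5, 4.3, 2.7)
Step 2: at (-1.5, 4.3, 2.7), ∇J = (-27, 55.6, 39) → (-1.5, 4.3, 2.7) − 0.2·(-27, 55.6, 39) = (3.9, -6.82, -5.1)
Step 3: at (3.9, -6.82, -5.1), ∇J = (51.36, -95.2, -72.96) → (3.9, -6.82, -5.1) − 0.2·(51.36, -95.2, -72.96) = (-6.372, 12.22, 9.492)
Step 4: at (-6.372, 12.22, 9.492), ∇J = (-90.624, 169.792, 131.712) → (-6.372, 12.22, 9.492) − 0.2·(-90.624, 169.792, 131.712) = (11.7528, -21.7384, -16.8504)
Step 5: at (11.7528, -21.7384, -16.8504), ∇J = (162.7776, -303.1936, -235.2768) → (11.7528, -21.7384, -16.8504) − 0.2·(162.7776, -303.1936, -235.2768) = (-20.80272, 38.90032, 30.20496)
∂J/∂u at (-20.80272, 38.90032, 30.20496) = -290.52672

-290.52672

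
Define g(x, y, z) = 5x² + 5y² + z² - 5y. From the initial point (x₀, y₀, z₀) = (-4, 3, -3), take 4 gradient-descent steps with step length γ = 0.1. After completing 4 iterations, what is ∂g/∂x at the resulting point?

0

∇g = (10x, 10y - 5, 2z)
Step 1: at (-4, 3, -3), ∇g = (-40, 25, -6) → (-4, 3, -3) − 0.1·(-40, 25, -6) = (0, 0.5, -2.4)
Step 2: at (0, 0.5, -2.4), ∇g = (0, 0, -4.8) → (0, 0.5, -2.4) − 0.1·(0, 0, -4.8) = (0, 0.5, -1.92)
Step 3: at (0, 0.5, -1.92), ∇g = (0, 0, -3.84) → (0, 0.5, -1.92) − 0.1·(0, 0, -3.84) = (0, 0.5, -1.536)
Step 4: at (0, 0.5, -1.536), ∇g = (0, 0, -3.072) → (0, 0.5, -1.536) − 0.1·(0, 0, -3.072) = (0, 0.5, -1.2288)
∂g/∂x at (0, 0.5, -1.2288) = 0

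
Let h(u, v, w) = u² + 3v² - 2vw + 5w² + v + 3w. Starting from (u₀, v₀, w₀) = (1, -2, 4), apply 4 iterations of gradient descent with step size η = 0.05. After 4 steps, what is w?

-0.1562

∇h = (2u, 6v - 2w + 1, -2v + 10w + 3)
Step 1: at (1, -2, 4), ∇h = (2, -19, 47) → (1, -2, 4) − 0.05·(2, -19, 47) = (0.9, -1.05, 1.65)
Step 2: at (0.9, -1.05, 1.65), ∇h = (1.8, -8.6, 21.6) → (0.9, -1.05, 1.65) − 0.05·(1.8, -8.6, 21.6) = (0.81, -0.62, 0.57)
Step 3: at (0.81, -0.62, 0.57), ∇h = (1.62, -3.86, 9.94) → (0.81, -0.62, 0.57) − 0.05·(1.62, -3.86, 9.94) = (0.729, -0.427, 0.073)
Step 4: at (0.729, -0.427, 0.073), ∇h = (1.458, -1.708, 4.584) → (0.729, -0.427, 0.073) − 0.05·(1.458, -1.708, 4.584) = (0.6561, -0.3416, -0.1562)
w = -0.1562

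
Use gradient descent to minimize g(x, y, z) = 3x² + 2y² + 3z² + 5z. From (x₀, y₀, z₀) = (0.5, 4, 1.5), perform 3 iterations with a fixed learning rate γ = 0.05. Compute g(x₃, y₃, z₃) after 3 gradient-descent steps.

8.31511175

∇g = (6x, 4y, 6z + 5)
Step 1: at (0.5, 4, 1.5), ∇g = (3, 16, 14) → (0.5, 4, 1.5) − 0.05·(3, 16, 14) = (0.35, 3.2, 0.8)
Step 2: at (0.35, 3.2, 0.8), ∇g = (2.1, 12.8, 9.8) → (0.35, 3.2, 0.8) − 0.05·(2.1, 12.8, 9.8) = (0.245, 2.56, 0.31)
Step 3: at (0.245, 2.56, 0.31), ∇g = (1.47, 10.24, 6.86) → (0.245, 2.56, 0.31) − 0.05·(1.47, 10.24, 6.86) = (0.1715, 2.048, -0.033)
g(0.1715, 2.048, -0.033) = 8.31511175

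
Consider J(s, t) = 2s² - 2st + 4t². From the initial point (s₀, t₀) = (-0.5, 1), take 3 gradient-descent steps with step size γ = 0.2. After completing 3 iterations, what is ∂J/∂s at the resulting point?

1.68

∇J = (4s - 2t, -2s + 8t)
(s₁, t₁) = (-0.5, 1) − 0.2·(-4, 9) = (0.3, -0.8)
(s₂, t₂) = (0.3, -0.8) − 0.2·(2.8, -7) = (-0.26, 0.6)
(s₃, t₃) = (-0.26, 0.6) − 0.2·(-2.24, 5.32) = (0.188, -0.464)
∂J/∂s at (0.188, -0.464) = 1.68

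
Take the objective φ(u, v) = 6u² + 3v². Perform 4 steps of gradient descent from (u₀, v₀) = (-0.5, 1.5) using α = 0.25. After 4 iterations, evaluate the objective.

384.0263671875

∇φ = (12u, 6v)
Step 1: at (-0.5, 1.5), ∇φ = (-6, 9) → (-0.5, 1.5) − 0.25·(-6, 9) = (1, -0.75)
Step 2: at (1, -0.75), ∇φ = (12, -4.5) → (1, -0.75) − 0.25·(12, -4.5) = (-2, 0.375)
Step 3: at (-2, 0.375), ∇φ = (-24, 2.25) → (-2, 0.375) − 0.25·(-24, 2.25) = (4, -0.1875)
Step 4: at (4, -0.1875), ∇φ = (48, -1.125) → (4, -0.1875) − 0.25·(48, -1.125) = (-8, 0.09375)
φ(-8, 0.09375) = 384.0263671875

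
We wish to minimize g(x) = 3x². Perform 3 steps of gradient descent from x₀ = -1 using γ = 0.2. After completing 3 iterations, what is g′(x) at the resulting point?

0.048

g′(x) = 6x
x₁ = -1 − 0.2·(-6) = 0.2
x₂ = 0.2 − 0.2·1.2 = -0.04
x₃ = -0.04 − 0.2·(-0.24) = 0.008
g′(x) at (0.008) = 0.048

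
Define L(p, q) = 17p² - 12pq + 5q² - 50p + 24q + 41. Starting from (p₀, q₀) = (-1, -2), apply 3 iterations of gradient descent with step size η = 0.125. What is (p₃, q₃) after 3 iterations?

(85.71875, -36.25)

∇L = (34p - 12q - 50, -12p + 10q + 24)
(p₁, q₁) = (-1, -2) − 0.125·(-60, 16) = (6.5, -4)
(p₂, q₂) = (6.5, -4) − 0.125·(219, -94) = (-20.875, 7.75)
(p₃, q₃) = (-20.875, 7.75) − 0.125·(-852.75, 352) = (85.71875, -36.25)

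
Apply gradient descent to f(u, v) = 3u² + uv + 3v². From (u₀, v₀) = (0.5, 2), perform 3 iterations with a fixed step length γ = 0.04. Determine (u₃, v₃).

(0.08256, 0.85056)

∇f = (6u + v, u + 6v)
Step 1: at (0.5, 2), ∇f = (5, 12.5) → (0.5, 2) − 0.04·(5, 12.5) = (0.3, 1.5)
Step 2: at (0.3, 1.5), ∇f = (3.3, 9.3) → (0.3, 1.5) − 0.04·(3.3, 9.3) = (0.168, 1.128)
Step 3: at (0.168, 1.128), ∇f = (2.136, 6.936) → (0.168, 1.128) − 0.04·(2.136, 6.936) = (0.08256, 0.85056)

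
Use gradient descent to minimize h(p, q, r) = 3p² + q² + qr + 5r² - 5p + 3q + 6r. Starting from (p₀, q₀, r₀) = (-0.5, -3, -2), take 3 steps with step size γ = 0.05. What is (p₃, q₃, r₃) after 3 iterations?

∇h = (6p - 5, 2q + r + 3, q + 10r + 6)
(p₁, q₁, r₁) = (-0.5, -3, -2) − 0.05·(-8, -5, -17) = (-0.1, -2.75, -1.15)
(p₂, q₂, r₂) = (-0.1, -2.75, -1.15) − 0.05·(-5.6, -3.65, -8.25) = (0.18, -2.5675, -0.7375)
(p₃, q₃, r₃) = (0.18, -2.5675, -0.7375) − 0.05·(-3.92, -2.8725, -3.9425) = (0.376, -2.423875, -0.540375)

(0.376, -2.423875, -0.540375)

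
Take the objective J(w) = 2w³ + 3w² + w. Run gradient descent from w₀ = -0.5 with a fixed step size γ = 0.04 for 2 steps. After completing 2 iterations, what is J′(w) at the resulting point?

-0.490446024704

J′(w) = 6w² + 6w + 1
w₁ = -0.5 − 0.04·(-0.5) = -0.48
w₂ = -0.48 − 0.04·(-0.4976) = -0.460096
J′(w) at (-0.460096) = -0.490446024704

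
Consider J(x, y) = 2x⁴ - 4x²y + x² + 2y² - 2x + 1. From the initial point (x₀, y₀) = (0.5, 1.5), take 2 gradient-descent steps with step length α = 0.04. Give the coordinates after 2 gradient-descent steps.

(0.93896832, 1.179616)

∇J = (8x³ - 8xy + 2x - 2, -4x² + 4y)
(x₁, y₁) = (0.5, 1.5) − 0.04·(-6, 5) = (0.74, 1.3)
(x₂, y₂) = (0.74, 1.3) − 0.04·(-4.974208, 3.0096) = (0.93896832, 1.179616)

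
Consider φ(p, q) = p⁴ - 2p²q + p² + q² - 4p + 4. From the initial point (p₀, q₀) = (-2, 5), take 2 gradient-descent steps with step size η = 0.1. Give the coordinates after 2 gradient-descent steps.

∇φ = (4p³ - 4pq + 2p - 4, -2p² + 2q)
Step 1: at (-2, 5), ∇φ = (0, 2) → (-2, 5) − 0.1·(0, 2) = (-2, 4.8)
Step 2: at (-2, 4.8), ∇φ = (-1.6, 1.6) → (-2, 4.8) − 0.1·(-1.6, 1.6) = (-1.84, 4.64)

(-1.84, 4.64)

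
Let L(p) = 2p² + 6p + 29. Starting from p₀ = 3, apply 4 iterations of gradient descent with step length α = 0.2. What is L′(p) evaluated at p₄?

0.0288

L′(p) = 4p + 6
Step 1: L′(3) = 18; p₁ = 3 − 0.2·18 = -0.6
Step 2: L′(-0.6) = 3.6; p₂ = -0.6 − 0.2·3.6 = -1.32
Step 3: L′(-1.32) = 0.72; p₃ = -1.32 − 0.2·0.72 = -1.464
Step 4: L′(-1.464) = 0.144; p₄ = -1.464 − 0.2·0.144 = -1.4928
L′(p) at (-1.4928) = 0.0288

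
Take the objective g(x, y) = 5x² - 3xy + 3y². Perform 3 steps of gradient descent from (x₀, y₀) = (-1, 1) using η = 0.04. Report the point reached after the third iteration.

(-0.075264, 0.300544)

∇g = (10x - 3y, -3x + 6y)
Step 1: at (-1, 1), ∇g = (-13, 9) → (-1, 1) − 0.04·(-13, 9) = (-0.48, 0.64)
Step 2: at (-0.48, 0.64), ∇g = (-6.72, 5.28) → (-0.48, 0.64) − 0.04·(-6.72, 5.28) = (-0.2112, 0.4288)
Step 3: at (-0.2112, 0.4288), ∇g = (-3.3984, 3.2064) → (-0.2112, 0.4288) − 0.04·(-3.3984, 3.2064) = (-0.075264, 0.300544)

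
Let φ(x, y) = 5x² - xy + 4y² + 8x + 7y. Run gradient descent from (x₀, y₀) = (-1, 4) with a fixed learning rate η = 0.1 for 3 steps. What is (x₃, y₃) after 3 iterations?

∇φ = (10x - y + 8, -x + 8y + 7)
(x₁, y₁) = (-1, 4) − 0.1·(-6, 40) = (-0.4, 0)
(x₂, y₂) = (-0.4, 0) − 0.1·(4, 7.4) = (-0.8, -0.74)
(x₃, y₃) = (-0.8, -0.74) − 0.1·(0.74, 1.88) = (-0.874, -0.928)

(-0.874, -0.928)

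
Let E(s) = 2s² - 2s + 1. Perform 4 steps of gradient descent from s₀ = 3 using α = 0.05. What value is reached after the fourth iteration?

E′(s) = 4s - 2
s₁ = 3 − 0.05·10 = 2.5
s₂ = 2.5 − 0.05·8 = 2.1
s₃ = 2.1 − 0.05·6.4 = 1.78
s₄ = 1.78 − 0.05·5.12 = 1.524

1.524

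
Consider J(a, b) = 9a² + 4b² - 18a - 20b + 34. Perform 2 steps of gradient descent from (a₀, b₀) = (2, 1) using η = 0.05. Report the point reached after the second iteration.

(1.01, 1.96)

∇J = (18a - 18, 8b - 20)
Step 1: at (2, 1), ∇J = (18, -12) → (2, 1) − 0.05·(18, -12) = (1.1, 1.6)
Step 2: at (1.1, 1.6), ∇J = (1.8, -7.2) → (1.1, 1.6) − 0.05·(1.8, -7.2) = (1.01, 1.96)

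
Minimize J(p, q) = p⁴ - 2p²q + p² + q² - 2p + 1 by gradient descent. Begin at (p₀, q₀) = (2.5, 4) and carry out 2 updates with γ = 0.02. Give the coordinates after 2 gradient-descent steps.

∇J = (4p³ - 4pq + 2p - 2, -2p² + 2q)
Step 1: at (2.5, 4), ∇J = (25.5, -4.5) → (2.5, 4) − 0.02·(25.5, -4.5) = (1.99, 4.09)
Step 2: at (1.99, 4.09), ∇J = (0.945996, 0.2598) → (1.99, 4.09) − 0.02·(0.945996, 0.2598) = (1.97108008, 4.084804)

(1.97108008, 4.084804)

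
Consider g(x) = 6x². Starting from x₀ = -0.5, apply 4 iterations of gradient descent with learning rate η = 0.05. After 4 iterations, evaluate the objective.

0.00098304

g′(x) = 12x
x₁ = -0.5 − 0.05·(-6) = -0.2
x₂ = -0.2 − 0.05·(-2.4) = -0.08
x₃ = -0.08 − 0.05·(-0.96) = -0.032
x₄ = -0.032 − 0.05·(-0.384) = -0.0128
g(-0.0128) = 0.00098304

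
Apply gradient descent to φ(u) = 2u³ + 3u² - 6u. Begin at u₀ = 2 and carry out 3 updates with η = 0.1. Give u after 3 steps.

φ′(u) = 6u² + 6u - 6
Step 1: φ′(2) = 30; u₁ = 2 − 0.1·30 = -1
Step 2: φ′(-1) = -6; u₂ = -1 − 0.1·(-6) = -0.4
Step 3: φ′(-0.4) = -7.44; u₃ = -0.4 − 0.1·(-7.44) = 0.344

0.344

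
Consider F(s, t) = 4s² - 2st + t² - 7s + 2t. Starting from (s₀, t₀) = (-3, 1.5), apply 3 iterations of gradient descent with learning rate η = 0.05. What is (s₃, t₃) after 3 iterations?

∇F = (8s - 2t - 7, -2s + 2t + 2)
Step 1: at (-3, 1.5), ∇F = (-34, 11) → (-3, 1.5) − 0.05·(-34, 11) = (-1.3, 0.95)
Step 2: at (-1.3, 0.95), ∇F = (-19.3, 6.5) → (-1.3, 0.95) − 0.05·(-19.3, 6.5) = (-0.335, 0.625)
Step 3: at (-0.335, 0.625), ∇F = (-10.93, 3.92) → (-0.335, 0.625) − 0.05·(-10.93, 3.92) = (0.2115, 0.429)

(0.2115, 0.429)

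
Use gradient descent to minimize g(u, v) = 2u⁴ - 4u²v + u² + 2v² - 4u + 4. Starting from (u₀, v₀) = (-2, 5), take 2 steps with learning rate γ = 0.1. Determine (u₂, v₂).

∇g = (8u³ - 8uv + 2u - 4, -4u² + 4v)
Step 1: at (-2, 5), ∇g = (8, 4) → (-2, 5) − 0.1·(8, 4) = (-2.8, 4.6)
Step 2: at (-2.8, 4.6), ∇g = (-82.176, -12.96) → (-2.8, 4.6) − 0.1·(-82.176, -12.96) = (5.4176, 5.896)

(5.4176, 5.896)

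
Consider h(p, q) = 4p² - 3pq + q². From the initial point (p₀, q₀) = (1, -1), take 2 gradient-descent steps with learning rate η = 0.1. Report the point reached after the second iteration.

∇h = (8p - 3q, -3p + 2q)
Step 1: at (1, -1), ∇h = (11, -5) → (1, -1) − 0.1·(11, -5) = (-0.1, -0.5)
Step 2: at (-0.1, -0.5), ∇h = (0.7, -0.7) → (-0.1, -0.5) − 0.1·(0.7, -0.7) = (-0.17, -0.43)

(-0.17, -0.43)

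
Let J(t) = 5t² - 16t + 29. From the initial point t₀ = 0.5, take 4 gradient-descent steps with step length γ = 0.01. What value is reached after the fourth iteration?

J′(t) = 10t - 16
Step 1: J′(0.5) = -11; t₁ = 0.5 − 0.01·(-11) = 0.61
Step 2: J′(0.61) = -9.9; t₂ = 0.61 − 0.01·(-9.9) = 0.709
Step 3: J′(0.709) = -8.91; t₃ = 0.709 − 0.01·(-8.91) = 0.7981
Step 4: J′(0.7981) = -8.019; t₄ = 0.7981 − 0.01·(-8.019) = 0.87829

0.87829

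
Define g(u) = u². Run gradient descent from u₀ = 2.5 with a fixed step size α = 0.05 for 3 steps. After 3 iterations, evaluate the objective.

3.32150625

g′(u) = 2u
Step 1: g′(2.5) = 5; u₁ = 2.5 − 0.05·5 = 2.25
Step 2: g′(2.25) = 4.5; u₂ = 2.25 − 0.05·4.5 = 2.025
Step 3: g′(2.025) = 4.05; u₃ = 2.025 − 0.05·4.05 = 1.8225
g(1.8225) = 3.32150625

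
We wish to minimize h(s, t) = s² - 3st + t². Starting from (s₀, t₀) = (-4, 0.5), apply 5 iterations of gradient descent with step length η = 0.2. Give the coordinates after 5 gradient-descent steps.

(-4.35456, -4.35456)

∇h = (2s - 3t, -3s + 2t)
(s₁, t₁) = (-4, 0.5) − 0.2·(-9.5, 13) = (-2.1, -2.1)
(s₂, t₂) = (-2.1, -2.1) − 0.2·(2.1, 2.1) = (-2.52, -2.52)
(s₃, t₃) = (-2.52, -2.52) − 0.2·(2.52, 2.52) = (-3.024, -3.024)
(s₄, t₄) = (-3.024, -3.024) − 0.2·(3.024, 3.024) = (-3.6288, -3.6288)
(s₅, t₅) = (-3.6288, -3.6288) − 0.2·(3.6288, 3.6288) = (-4.35456, -4.35456)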